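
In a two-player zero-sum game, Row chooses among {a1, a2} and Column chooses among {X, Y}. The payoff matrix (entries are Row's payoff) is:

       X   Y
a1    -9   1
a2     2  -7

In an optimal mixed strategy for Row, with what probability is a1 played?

9/19

Row minima: a1 → -9, a2 → -7; maximin = -7.
Column maxima: X → 2, Y → 1; minimax = 1.
-7 ≠ 1, so there is no saddle point; optimal play is mixed.
Let Row play a1 with probability p. Expected payoff against X: (-9)p + 2(1−p) = −11p + 2; against Y: 1p + (-7)(1−p) = 8p − 7.
Setting these equal: −11p + 2 = 8p − 7 ⇒ −19p = -9 ⇒ p = 9/19, and the value is (-11)·(9/19) + 2 = -61/19.
For Column: with q = P(X), equating a1's and a2's payoffs gives −10q + 1 = 9q − 7 ⇒ q = 8/19.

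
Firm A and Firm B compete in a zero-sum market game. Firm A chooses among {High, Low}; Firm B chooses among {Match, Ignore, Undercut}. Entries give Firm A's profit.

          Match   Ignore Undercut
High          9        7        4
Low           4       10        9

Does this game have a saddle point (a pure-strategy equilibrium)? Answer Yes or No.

No

Row minima: High → 4, Low → 4; maximin = 4.
Column maxima: Match → 9, Ignore → 10, Undercut → 9; minimax = 9.
4 ≠ 9, so no pure-strategy equilibrium exists.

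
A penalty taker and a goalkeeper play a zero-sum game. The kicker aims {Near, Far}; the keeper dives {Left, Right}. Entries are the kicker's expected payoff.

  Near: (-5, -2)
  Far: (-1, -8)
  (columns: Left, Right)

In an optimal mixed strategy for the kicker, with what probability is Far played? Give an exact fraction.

3/10

Row minima: Near → -5, Far → -8; maximin = -5.
Column maxima: Left → -1, Right → -2; minimax = -2.
-5 ≠ -2, so there is no saddle point; optimal play is mixed.
Let the kicker play Near with probability p. Expected payoff against Left: (-5)p + (-1)(1−p) = −4p − 1; against Right: (-2)p + (-8)(1−p) = 6p − 8.
Setting these equal: −4p − 1 = 6p − 8 ⇒ −10p = -7 ⇒ p = 7/10, and the value is (-4)·(7/10) − 1 = -19/5.
For the keeper: with q = P(Left), equating Near's and Far's payoffs gives −3q − 2 = 7q − 8 ⇒ q = 3/5.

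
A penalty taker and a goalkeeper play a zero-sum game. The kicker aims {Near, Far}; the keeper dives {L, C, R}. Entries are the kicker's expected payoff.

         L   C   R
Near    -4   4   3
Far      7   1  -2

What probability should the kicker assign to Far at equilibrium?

7/16

Row minima: Near → -4, Far → -2; maximin = -2.
Column maxima: L → 7, C → 4, R → 3; minimax = 3.
-2 ≠ 3, so there is no saddle point; optimal play is mixed.
C is strictly dominated by R (it gives the kicker strictly more in every row), so the keeper never plays it.
On the remaining 2×2 (Near, Far vs L, R):
Let the kicker play Near with probability p. Expected payoff against L: (-4)p + 7(1−p) = −11p + 7; against R: 3p + (-2)(1−p) = 5p − 2.
Setting these equal: −11p + 7 = 5p − 2 ⇒ −16p = -9 ⇒ p = 9/16, and the value is (-11)·(9/16) + 7 = 13/16.
For the keeper: with q = P(L), equating Near's and Far's payoffs gives −7q + 3 = 9q − 2 ⇒ q = 5/16.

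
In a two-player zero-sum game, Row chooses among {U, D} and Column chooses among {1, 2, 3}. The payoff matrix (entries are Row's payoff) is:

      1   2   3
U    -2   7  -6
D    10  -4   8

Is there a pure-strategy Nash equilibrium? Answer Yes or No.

No

Row minima: U → -6, D → -4; maximin = -4.
Column maxima: 1 → 10, 2 → 7, 3 → 8; minimax = 7.
-4 ≠ 7, so no pure-strategy equilibrium exists.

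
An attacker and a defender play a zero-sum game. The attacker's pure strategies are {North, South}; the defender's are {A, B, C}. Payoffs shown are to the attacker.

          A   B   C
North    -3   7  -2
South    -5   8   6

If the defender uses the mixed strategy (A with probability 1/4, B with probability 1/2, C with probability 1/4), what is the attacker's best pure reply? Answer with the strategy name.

Expected payoff of North: (1/4)·(-3) + (1/2)·7 + (1/4)·(-2) = 9/4.
Expected payoff of South: (1/4)·(-5) + (1/2)·8 + (1/4)·6 = 17/4.
The largest is 17/4, so the attacker's best response is South.

South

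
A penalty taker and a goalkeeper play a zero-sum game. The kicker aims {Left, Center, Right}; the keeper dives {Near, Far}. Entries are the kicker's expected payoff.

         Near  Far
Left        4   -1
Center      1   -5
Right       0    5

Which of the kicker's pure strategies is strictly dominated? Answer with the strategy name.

Left gives a strictly higher payoff than Center against every column: 4 > 1, -1 > -5.
So Center is strictly dominated and the kicker never plays it.

Center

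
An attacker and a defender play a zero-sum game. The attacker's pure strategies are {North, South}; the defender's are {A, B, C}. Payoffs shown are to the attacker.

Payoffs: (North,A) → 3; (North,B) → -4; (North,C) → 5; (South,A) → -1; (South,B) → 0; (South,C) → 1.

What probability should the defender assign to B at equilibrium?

1/2

Row minima: North → -4, South → -1; maximin = -1.
Column maxima: A → 3, B → 0, C → 5; minimax = 0.
-1 ≠ 0, so there is no saddle point; optimal play is mixed.
C is strictly dominated by A (it gives the attacker strictly more in every row), so the defender never plays it.
On the remaining 2×2 (North, South vs A, B):
Let the attacker play North with probability p. Expected payoff against A: 3p + (-1)(1−p) = 4p − 1; against B: (-4)p + 0(1−p) = −4p.
Setting these equal: 4p − 1 = −4p ⇒ 8p = 1 ⇒ p = 1/8, and the value is (4)·(1/8) − 1 = -1/2.
For the defender: with q = P(A), equating North's and South's payoffs gives 7q − 4 = −q ⇒ q = 1/2.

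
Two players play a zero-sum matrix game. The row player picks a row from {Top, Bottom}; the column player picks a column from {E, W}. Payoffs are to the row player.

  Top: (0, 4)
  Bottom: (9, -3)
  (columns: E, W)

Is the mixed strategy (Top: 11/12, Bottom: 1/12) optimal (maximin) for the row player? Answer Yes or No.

No

Against E this mix gives (11/12)·0 + (1/12)·9 = 3/4.
Against W this mix gives (11/12)·4 + (1/12)·(-3) = 41/12.
The column player will play E, holding the row player to 3/4. Shifting weight toward the row that does better against E would raise this floor (the equalizing mix achieves 9/4 against both E and W), so the proposed strategy is not optimal.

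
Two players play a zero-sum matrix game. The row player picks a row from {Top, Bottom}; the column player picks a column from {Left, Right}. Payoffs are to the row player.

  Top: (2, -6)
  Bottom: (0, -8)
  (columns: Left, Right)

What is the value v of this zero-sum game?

Row minima: Top → -6, Bottom → -8; maximin = -6.
Column maxima: Left → 2, Right → -6; minimax = -6.
Since maximin = minimax = -6, there is a saddle point and the value is -6.

-6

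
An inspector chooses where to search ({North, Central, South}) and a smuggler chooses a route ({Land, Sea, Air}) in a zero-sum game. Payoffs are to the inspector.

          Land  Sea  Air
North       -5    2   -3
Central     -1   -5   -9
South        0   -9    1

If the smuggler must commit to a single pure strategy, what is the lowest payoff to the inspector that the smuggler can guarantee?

Column maxima: Land → 0, Sea → 2, Air → 1.
The smallest of these is 0.

0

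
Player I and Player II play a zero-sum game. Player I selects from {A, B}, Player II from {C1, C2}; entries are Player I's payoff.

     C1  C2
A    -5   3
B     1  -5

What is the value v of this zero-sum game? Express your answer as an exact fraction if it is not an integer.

-11/7

Row minima: A → -5, B → -5; maximin = -5.
Column maxima: C1 → 1, C2 → 3; minimax = 1.
-5 ≠ 1, so there is no saddle point; optimal play is mixed.
Let Player I play A with probability p. Expected payoff against C1: (-5)p + 1(1−p) = −6p + 1; against C2: 3p + (-5)(1−p) = 8p − 5.
Setting these equal: −6p + 1 = 8p − 5 ⇒ −14p = -6 ⇒ p = 3/7, and the value is (-6)·(3/7) + 1 = -11/7.
For Player II: with q = P(C1), equating A's and B's payoffs gives −8q + 3 = 6q − 5 ⇒ q = 4/7.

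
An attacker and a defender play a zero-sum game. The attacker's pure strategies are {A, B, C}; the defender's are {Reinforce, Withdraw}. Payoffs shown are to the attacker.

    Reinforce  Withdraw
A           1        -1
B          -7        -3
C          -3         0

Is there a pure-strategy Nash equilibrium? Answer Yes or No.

Row minima: A → -1, B → -7, C → -3; maximin = -1.
Column maxima: Reinforce → 1, Withdraw → 0; minimax = 0.
-1 ≠ 0, so no pure-strategy equilibrium exists.

No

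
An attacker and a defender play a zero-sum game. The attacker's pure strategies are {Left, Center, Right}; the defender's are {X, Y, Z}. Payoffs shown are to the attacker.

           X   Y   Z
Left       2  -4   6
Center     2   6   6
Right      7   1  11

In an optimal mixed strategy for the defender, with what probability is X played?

1/2

Row minima: Left → -4, Center → 2, Right → 1; maximin = 2.
Column maxima: X → 7, Y → 6, Z → 11; minimax = 6.
2 ≠ 6, so there is no saddle point; optimal play is mixed.
Left is strictly dominated by Right, so the attacker never plays it.
Z is strictly dominated by X (it gives the attacker strictly more in every row), so the defender never plays it.
On the remaining 2×2 (Center, Right vs X, Y):
Let the attacker play Center with probability p. Expected payoff against X: 2p + 7(1−p) = −5p + 7; against Y: 6p + 1(1−p) = 5p + 1.
Setting these equal: −5p + 7 = 5p + 1 ⇒ −10p = -6 ⇒ p = 3/5, and the value is (-5)·(3/5) + 7 = 4.
For the defender: with q = P(X), equating Center's and Right's payoffs gives −4q + 6 = 6q + 1 ⇒ q = 1/2.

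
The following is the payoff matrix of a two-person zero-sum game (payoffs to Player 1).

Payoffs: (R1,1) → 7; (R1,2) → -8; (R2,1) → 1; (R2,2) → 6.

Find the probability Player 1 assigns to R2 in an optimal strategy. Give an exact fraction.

3/4

Row minima: R1 → -8, R2 → 1; maximin = 1.
Column maxima: 1 → 7, 2 → 6; minimax = 6.
1 ≠ 6, so there is no saddle point; optimal play is mixed.
Let Player 1 play R1 with probability p. Expected payoff against 1: 7p + 1(1−p) = 6p + 1; against 2: (-8)p + 6(1−p) = −14p + 6.
Setting these equal: 6p + 1 = −14p + 6 ⇒ 20p = 5 ⇒ p = 1/4, and the value is (6)·(1/4) + 1 = 5/2.
For Player 2: with q = P(1), equating R1's and R2's payoffs gives 15q − 8 = −5q + 6 ⇒ q = 7/10.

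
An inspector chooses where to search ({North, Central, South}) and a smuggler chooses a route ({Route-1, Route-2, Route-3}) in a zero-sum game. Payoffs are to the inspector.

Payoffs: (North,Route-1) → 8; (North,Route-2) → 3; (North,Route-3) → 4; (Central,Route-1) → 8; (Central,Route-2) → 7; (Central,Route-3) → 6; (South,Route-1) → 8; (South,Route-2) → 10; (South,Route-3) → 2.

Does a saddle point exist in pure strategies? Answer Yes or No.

Row minima: North → 3, Central → 6, South → 2; maximin = 6.
Column maxima: Route-1 → 8, Route-2 → 10, Route-3 → 6; minimax = 6.
maximin = minimax = 6, so a saddle point exists.

Yes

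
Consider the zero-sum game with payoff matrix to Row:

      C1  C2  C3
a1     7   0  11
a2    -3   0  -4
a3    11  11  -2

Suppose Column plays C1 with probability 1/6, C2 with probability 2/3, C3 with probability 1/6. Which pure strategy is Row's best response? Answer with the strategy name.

a3

Expected payoff of a1: (1/6)·7 + (2/3)·0 + (1/6)·11 = 3.
Expected payoff of a2: (1/6)·(-3) + (2/3)·0 + (1/6)·(-4) = -7/6.
Expected payoff of a3: (1/6)·11 + (2/3)·11 + (1/6)·(-2) = 53/6.
The largest is 53/6, so Row's best response is a3.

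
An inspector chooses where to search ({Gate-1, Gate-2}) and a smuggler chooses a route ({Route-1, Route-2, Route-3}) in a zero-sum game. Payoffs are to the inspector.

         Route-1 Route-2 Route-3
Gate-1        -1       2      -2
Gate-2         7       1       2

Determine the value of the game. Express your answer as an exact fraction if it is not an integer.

6/5

Row minima: Gate-1 → -2, Gate-2 → 1; maximin = 1.
Column maxima: Route-1 → 7, Route-2 → 2, Route-3 → 2; minimax = 2.
1 ≠ 2, so there is no saddle point; optimal play is mixed.
Route-1 is strictly dominated by Route-3 (it gives the inspector strictly more in every row), so the smuggler never plays it.
On the remaining 2×2 (Gate-1, Gate-2 vs Route-2, Route-3):
Let the inspector play Gate-1 with probability p. Expected payoff against Route-2: 2p + 1(1−p) = p + 1; against Route-3: (-2)p + 2(1−p) = −4p + 2.
Setting these equal: p + 1 = −4p + 2 ⇒ 5p = 1 ⇒ p = 1/5, and the value is (1)·(1/5) + 1 = 6/5.
For the smuggler: with q = P(Route-2), equating Gate-1's and Gate-2's payoffs gives 4q − 2 = −q + 2 ⇒ q = 4/5.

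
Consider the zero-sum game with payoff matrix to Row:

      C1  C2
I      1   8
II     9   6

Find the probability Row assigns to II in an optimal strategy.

Row minima: I → 1, II → 6; maximin = 6.
Column maxima: C1 → 9, C2 → 8; minimax = 8.
6 ≠ 8, so there is no saddle point; optimal play is mixed.
Let Row play I with probability p. Expected payoff against C1: 1p + 9(1−p) = −8p + 9; against C2: 8p + 6(1−p) = 2p + 6.
Setting these equal: −8p + 9 = 2p + 6 ⇒ −10p = -3 ⇒ p = 3/10, and the value is (-8)·(3/10) + 9 = 33/5.
For Column: with q = P(C1), equating I's and II's payoffs gives −7q + 8 = 3q + 6 ⇒ q = 1/5.

7/10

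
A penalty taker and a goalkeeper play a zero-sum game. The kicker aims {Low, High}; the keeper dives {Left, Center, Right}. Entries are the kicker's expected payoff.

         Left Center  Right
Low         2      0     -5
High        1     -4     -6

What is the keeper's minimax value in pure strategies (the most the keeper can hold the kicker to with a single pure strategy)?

-5

Column maxima: Left → 2, Center → 0, Right → -5.
The smallest of these is -5.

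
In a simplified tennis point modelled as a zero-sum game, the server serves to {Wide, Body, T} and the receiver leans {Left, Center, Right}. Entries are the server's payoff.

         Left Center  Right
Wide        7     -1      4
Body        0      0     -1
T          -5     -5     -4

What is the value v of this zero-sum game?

Row minima: Wide → -1, Body → -1, T → -5; maximin = -1.
Column maxima: Left → 7, Center → 0, Right → 4; minimax = 0.
-1 ≠ 0, so there is no saddle point; optimal play is mixed.
T is strictly dominated by Wide, so the server never plays it.
With T eliminated, Left is strictly dominated by Right (it gives the server strictly more in every remaining row), so the receiver never plays it.
On the remaining 2×2 (Wide, Body vs Center, Right):
Let the server play Wide with probability p. Expected payoff against Center: (-1)p + 0(1−p) = −p; against Right: 4p + (-1)(1−p) = 5p − 1.
Setting these equal: −p = 5p − 1 ⇒ −6p = -1 ⇒ p = 1/6, and the value is (-1)·(1/6) = -1/6.
For the receiver: with q = P(Center), equating Wide's and Body's payoffs gives −5q + 4 = q − 1 ⇒ q = 5/6.

-1/6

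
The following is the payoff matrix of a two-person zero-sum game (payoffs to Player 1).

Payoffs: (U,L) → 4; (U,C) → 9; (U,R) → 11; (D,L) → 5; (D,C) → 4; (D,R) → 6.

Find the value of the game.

29/6

Row minima: U → 4, D → 4; maximin = 4.
Column maxima: L → 5, C → 9, R → 11; minimax = 5.
4 ≠ 5, so there is no saddle point; optimal play is mixed.
R is strictly dominated by L (it gives Player 1 strictly more in every row), so Player 2 never plays it.
On the remaining 2×2 (U, D vs L, C):
Let Player 1 play U with probability p. Expected payoff against L: 4p + 5(1−p) = −p + 5; against C: 9p + 4(1−p) = 5p + 4.
Setting these equal: −p + 5 = 5p + 4 ⇒ −6p = -1 ⇒ p = 1/6, and the value is (-1)·(1/6) + 5 = 29/6.
For Player 2: with q = P(L), equating U's and D's payoffs gives −5q + 9 = q + 4 ⇒ q = 5/6.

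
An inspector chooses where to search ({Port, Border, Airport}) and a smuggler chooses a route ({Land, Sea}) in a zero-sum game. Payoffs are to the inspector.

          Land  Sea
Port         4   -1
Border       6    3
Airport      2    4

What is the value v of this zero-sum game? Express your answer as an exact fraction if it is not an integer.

Row minima: Port → -1, Border → 3, Airport → 2; maximin = 3.
Column maxima: Land → 6, Sea → 4; minimax = 4.
3 ≠ 4, so there is no saddle point; optimal play is mixed.
Port is strictly dominated by Border, so the inspector never plays it.
On the remaining 2×2 (Border, Airport vs Land, Sea):
Let the inspector play Border with probability p. Expected payoff against Land: 6p + 2(1−p) = 4p + 2; against Sea: 3p + 4(1−p) = −p + 4.
Setting these equal: 4p + 2 = −p + 4 ⇒ 5p = 2 ⇒ p = 2/5, and the value is (4)·(2/5) + 2 = 18/5.
For the smuggler: with q = P(Land), equating Border's and Airport's payoffs gives 3q + 3 = −2q + 4 ⇒ q = 1/5.

18/5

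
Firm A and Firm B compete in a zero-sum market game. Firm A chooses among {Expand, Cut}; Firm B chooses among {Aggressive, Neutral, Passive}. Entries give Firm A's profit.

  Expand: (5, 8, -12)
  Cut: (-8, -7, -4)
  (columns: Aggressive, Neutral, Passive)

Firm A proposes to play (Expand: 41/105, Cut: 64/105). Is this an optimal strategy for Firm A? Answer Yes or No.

No

Against Aggressive this mix gives (41/105)·5 + (64/105)·(-8) = -307/105.
Against Neutral this mix gives (41/105)·8 + (64/105)·(-7) = -8/7.
Against Passive this mix gives (41/105)·(-12) + (64/105)·(-4) = -748/105.
Firm B will play Passive, holding Firm A to -748/105. Shifting weight toward the row that does better against Passive would raise this floor (the equalizing mix achieves -116/21 against both Passive and Aggressive), so the proposed strategy is not optimal.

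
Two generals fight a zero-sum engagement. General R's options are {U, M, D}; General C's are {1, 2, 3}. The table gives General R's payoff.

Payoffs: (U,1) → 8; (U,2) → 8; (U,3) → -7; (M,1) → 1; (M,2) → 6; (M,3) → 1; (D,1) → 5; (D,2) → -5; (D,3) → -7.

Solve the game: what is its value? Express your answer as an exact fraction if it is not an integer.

1

Row minima: U → -7, M → 1, D → -7; maximin = 1.
Column maxima: 1 → 8, 2 → 8, 3 → 1; minimax = 1.
Since maximin = minimax = 1, there is a saddle point and the value is 1.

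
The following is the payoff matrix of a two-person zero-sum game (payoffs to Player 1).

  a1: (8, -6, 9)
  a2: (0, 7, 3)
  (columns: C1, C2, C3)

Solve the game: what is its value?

8/3

Row minima: a1 → -6, a2 → 0; maximin = 0.
Column maxima: C1 → 8, C2 → 7, C3 → 9; minimax = 7.
0 ≠ 7, so there is no saddle point; optimal play is mixed.
C3 is strictly dominated by C1 (it gives Player 1 strictly more in every row), so Player 2 never plays it.
On the remaining 2×2 (a1, a2 vs C1, C2):
Let Player 1 play a1 with probability p. Expected payoff against C1: 8p + 0(1−p) = 8p; against C2: (-6)p + 7(1−p) = −13p + 7.
Setting these equal: 8p = −13p + 7 ⇒ 21p = 7 ⇒ p = 1/3, and the value is (8)·(1/3) = 8/3.
For Player 2: with q = P(C1), equating a1's and a2's payoffs gives 14q − 6 = −7q + 7 ⇒ q = 13/21.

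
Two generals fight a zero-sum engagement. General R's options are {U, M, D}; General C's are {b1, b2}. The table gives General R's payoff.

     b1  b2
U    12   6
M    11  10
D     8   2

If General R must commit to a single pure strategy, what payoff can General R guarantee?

10

Row minima: U → 6, M → 10, D → 2.
The best of these is 10.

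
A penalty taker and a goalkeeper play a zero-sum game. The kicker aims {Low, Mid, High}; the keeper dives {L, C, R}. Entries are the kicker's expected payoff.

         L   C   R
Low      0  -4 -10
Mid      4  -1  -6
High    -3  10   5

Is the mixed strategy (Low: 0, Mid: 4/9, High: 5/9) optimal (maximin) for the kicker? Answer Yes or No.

Against L this mix gives (4/9)·4 + (5/9)·(-3) = 1/9.
Against C this mix gives (4/9)·(-1) + (5/9)·10 = 46/9.
Against R this mix gives (4/9)·(-6) + (5/9)·5 = 1/9.
All of the keeper's active replies (L, R) yield 1/9, and no column does worse for the kicker. The mix makes the keeper indifferent and guarantees 1/9, so it is optimal.

Yes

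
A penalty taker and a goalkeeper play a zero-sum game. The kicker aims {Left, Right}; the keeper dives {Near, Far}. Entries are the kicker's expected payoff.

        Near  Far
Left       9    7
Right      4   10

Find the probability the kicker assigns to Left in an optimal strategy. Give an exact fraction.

Row minima: Left → 7, Right → 4; maximin = 7.
Column maxima: Near → 9, Far → 10; minimax = 9.
7 ≠ 9, so there is no saddle point; optimal play is mixed.
Let the kicker play Left with probability p. Expected payoff against Near: 9p + 4(1−p) = 5p + 4; against Far: 7p + 10(1−p) = −3p + 10.
Setting these equal: 5p + 4 = −3p + 10 ⇒ 8p = 6 ⇒ p = 3/4, and the value is (5)·(3/4) + 4 = 31/4.
For the keeper: with q = P(Near), equating Left's and Right's payoffs gives 2q + 7 = −6q + 10 ⇒ q = 3/8.

3/4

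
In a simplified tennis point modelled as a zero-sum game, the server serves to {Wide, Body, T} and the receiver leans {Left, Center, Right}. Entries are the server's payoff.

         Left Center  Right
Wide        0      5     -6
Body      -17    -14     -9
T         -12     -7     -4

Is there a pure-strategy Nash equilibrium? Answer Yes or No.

Row minima: Wide → -6, Body → -17, T → -12; maximin = -6.
Column maxima: Left → 0, Center → 5, Right → -4; minimax = -4.
-6 ≠ -4, so no pure-strategy equilibrium exists.

No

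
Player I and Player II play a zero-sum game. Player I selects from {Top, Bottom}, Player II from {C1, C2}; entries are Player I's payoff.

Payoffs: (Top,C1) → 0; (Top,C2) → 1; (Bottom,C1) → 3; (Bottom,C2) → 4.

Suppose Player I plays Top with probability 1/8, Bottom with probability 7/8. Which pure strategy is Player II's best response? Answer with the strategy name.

C1

If Player II plays C1, Player I's expected payoff is (1/8)·0 + (7/8)·3 = 21/8.
If Player II plays C2, Player I's expected payoff is (1/8)·1 + (7/8)·4 = 29/8.
Player II minimizes Player I's payoff; the smallest is 21/8, so the best response is C1.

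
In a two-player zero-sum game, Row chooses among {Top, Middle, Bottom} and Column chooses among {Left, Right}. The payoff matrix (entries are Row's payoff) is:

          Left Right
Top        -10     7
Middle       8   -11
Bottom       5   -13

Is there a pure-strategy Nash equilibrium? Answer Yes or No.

Row minima: Top → -10, Middle → -11, Bottom → -13; maximin = -10.
Column maxima: Left → 8, Right → 7; minimax = 7.
-10 ≠ 7, so no pure-strategy equilibrium exists.

No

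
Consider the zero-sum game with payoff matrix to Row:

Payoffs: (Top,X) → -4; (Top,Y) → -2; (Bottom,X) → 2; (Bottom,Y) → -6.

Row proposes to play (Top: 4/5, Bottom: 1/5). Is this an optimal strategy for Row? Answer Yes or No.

Against X this mix gives (4/5)·(-4) + (1/5)·2 = -14/5.
Against Y this mix gives (4/5)·(-2) + (1/5)·(-6) = -14/5.
All of Column's active replies (X, Y) yield -14/5, and no column does worse for Row. The mix makes Column indifferent and guarantees -14/5, so it is optimal.

Yes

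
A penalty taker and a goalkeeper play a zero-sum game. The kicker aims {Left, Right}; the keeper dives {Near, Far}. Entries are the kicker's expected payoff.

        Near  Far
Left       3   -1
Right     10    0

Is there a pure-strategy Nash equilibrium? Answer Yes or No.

Yes

Row minima: Left → -1, Right → 0; maximin = 0.
Column maxima: Near → 10, Far → 0; minimax = 0.
maximin = minimax = 0, so a saddle point exists.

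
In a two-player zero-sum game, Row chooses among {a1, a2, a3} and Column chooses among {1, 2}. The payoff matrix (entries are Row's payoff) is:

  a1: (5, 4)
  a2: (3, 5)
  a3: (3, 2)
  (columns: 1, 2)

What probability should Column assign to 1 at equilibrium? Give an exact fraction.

1/3

Row minima: a1 → 4, a2 → 3, a3 → 2; maximin = 4.
Column maxima: 1 → 5, 2 → 5; minimax = 5.
4 ≠ 5, so there is no saddle point; optimal play is mixed.
a3 is strictly dominated by a1, so Row never plays it.
On the remaining 2×2 (a1, a2 vs 1, 2):
Let Row play a1 with probability p. Expected payoff against 1: 5p + 3(1−p) = 2p + 3; against 2: 4p + 5(1−p) = −p + 5.
Setting these equal: 2p + 3 = −p + 5 ⇒ 3p = 2 ⇒ p = 2/3, and the value is (2)·(2/3) + 3 = 13/3.
For Column: with q = P(1), equating a1's and a2's payoffs gives q + 4 = −2q + 5 ⇒ q = 1/3.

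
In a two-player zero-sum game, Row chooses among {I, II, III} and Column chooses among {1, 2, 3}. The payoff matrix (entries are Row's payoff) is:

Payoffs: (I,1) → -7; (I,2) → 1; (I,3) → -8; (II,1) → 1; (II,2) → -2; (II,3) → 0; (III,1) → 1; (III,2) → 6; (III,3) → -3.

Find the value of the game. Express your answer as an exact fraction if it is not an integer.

-6/11

Row minima: I → -8, II → -2, III → -3; maximin = -2.
Column maxima: 1 → 1, 2 → 6, 3 → 0; minimax = 0.
-2 ≠ 0, so there is no saddle point; optimal play is mixed.
I is strictly dominated by III, so Row never plays it.
1 is strictly dominated by 3 (it gives Row strictly more in every row), so Column never plays it.
On the remaining 2×2 (II, III vs 2, 3):
Let Row play II with probability p. Expected payoff against 2: (-2)p + 6(1−p) = −8p + 6; against 3: 0p + (-3)(1−p) = 3p − 3.
Setting these equal: −8p + 6 = 3p − 3 ⇒ −11p = -9 ⇒ p = 9/11, and the value is (-8)·(9/11) + 6 = -6/11.
For Column: with q = P(2), equating II's and III's payoffs gives −2q = 9q − 3 ⇒ q = 3/11.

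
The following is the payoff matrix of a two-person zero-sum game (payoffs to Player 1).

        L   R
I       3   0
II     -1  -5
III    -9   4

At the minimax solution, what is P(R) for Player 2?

Row minima: I → 0, II → -5, III → -9; maximin = 0.
Column maxima: L → 3, R → 4; minimax = 3.
0 ≠ 3, so there is no saddle point; optimal play is mixed.
II is strictly dominated by I, so Player 1 never plays it.
On the remaining 2×2 (I, III vs L, R):
Let Player 1 play I with probability p. Expected payoff against L: 3p + (-9)(1−p) = 12p − 9; against R: 0p + 4(1−p) = −4p + 4.
Setting these equal: 12p − 9 = −4p + 4 ⇒ 16p = 13 ⇒ p = 13/16, and the value is (12)·(13/16) − 9 = 3/4.
For Player 2: with q = P(L), equating I's and III's payoffs gives 3q = −13q + 4 ⇒ q = 1/4.

3/4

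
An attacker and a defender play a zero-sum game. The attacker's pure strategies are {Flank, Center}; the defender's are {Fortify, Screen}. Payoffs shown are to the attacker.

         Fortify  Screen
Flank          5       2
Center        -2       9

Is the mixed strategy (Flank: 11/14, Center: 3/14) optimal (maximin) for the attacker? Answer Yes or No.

Yes

Against Fortify this mix gives (11/14)·5 + (3/14)·(-2) = 7/2.
Against Screen this mix gives (11/14)·2 + (3/14)·9 = 7/2.
All of the defender's active replies (Fortify, Screen) yield 7/2, and no column does worse for the attacker. The mix makes the defender indifferent and guarantees 7/2, so it is optimal.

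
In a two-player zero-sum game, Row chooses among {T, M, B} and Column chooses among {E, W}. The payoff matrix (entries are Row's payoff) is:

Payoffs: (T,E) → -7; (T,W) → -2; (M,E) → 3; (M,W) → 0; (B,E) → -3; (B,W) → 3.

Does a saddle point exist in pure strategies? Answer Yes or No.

Row minima: T → -7, M → 0, B → -3; maximin = 0.
Column maxima: E → 3, W → 3; minimax = 3.
0 ≠ 3, so no pure-strategy equilibrium exists.

No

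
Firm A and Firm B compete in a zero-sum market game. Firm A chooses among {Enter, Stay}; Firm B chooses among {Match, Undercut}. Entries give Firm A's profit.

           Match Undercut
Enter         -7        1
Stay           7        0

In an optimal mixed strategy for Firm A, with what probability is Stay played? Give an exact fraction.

8/15

Row minima: Enter → -7, Stay → 0; maximin = 0.
Column maxima: Match → 7, Undercut → 1; minimax = 1.
0 ≠ 1, so there is no saddle point; optimal play is mixed.
Let Firm A play Enter with probability p. Expected payoff against Match: (-7)p + 7(1−p) = −14p + 7; against Undercut: 1p + 0(1−p) = p.
Setting these equal: −14p + 7 = p ⇒ −15p = -7 ⇒ p = 7/15, and the value is (-14)·(7/15) + 7 = 7/15.
For Firm B: with q = P(Match), equating Enter's and Stay's payoffs gives −8q + 1 = 7q ⇒ q = 1/15.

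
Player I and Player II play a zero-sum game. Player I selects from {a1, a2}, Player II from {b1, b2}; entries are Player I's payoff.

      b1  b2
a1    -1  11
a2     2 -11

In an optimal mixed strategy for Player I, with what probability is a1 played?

13/25

Row minima: a1 → -1, a2 → -11; maximin = -1.
Column maxima: b1 → 2, b2 → 11; minimax = 2.
-1 ≠ 2, so there is no saddle point; optimal play is mixed.
Let Player I play a1 with probability p. Expected payoff against b1: (-1)p + 2(1−p) = −3p + 2; against b2: 11p + (-11)(1−p) = 22p − 11.
Setting these equal: −3p + 2 = 22p − 11 ⇒ −25p = -13 ⇒ p = 13/25, and the value is (-3)·(13/25) + 2 = 11/25.
For Player II: with q = P(b1), equating a1's and a2's payoffs gives −12q + 11 = 13q − 11 ⇒ q = 22/25.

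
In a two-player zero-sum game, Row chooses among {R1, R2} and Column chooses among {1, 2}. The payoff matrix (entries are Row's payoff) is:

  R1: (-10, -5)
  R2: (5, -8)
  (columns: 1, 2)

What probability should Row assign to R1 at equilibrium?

Row minima: R1 → -10, R2 → -8; maximin = -8.
Column maxima: 1 → 5, 2 → -5; minimax = -5.
-8 ≠ -5, so there is no saddle point; optimal play is mixed.
Let Row play R1 with probability p. Expected payoff against 1: (-10)p + 5(1−p) = −15p + 5; against 2: (-5)p + (-8)(1−p) = 3p − 8.
Setting these equal: −15p + 5 = 3p − 8 ⇒ −18p = -13 ⇒ p = 13/18, and the value is (-15)·(13/18) + 5 = -35/6.
For Column: with q = P(1), equating R1's and R2's payoffs gives −5q − 5 = 13q − 8 ⇒ q = 1/6.

13/18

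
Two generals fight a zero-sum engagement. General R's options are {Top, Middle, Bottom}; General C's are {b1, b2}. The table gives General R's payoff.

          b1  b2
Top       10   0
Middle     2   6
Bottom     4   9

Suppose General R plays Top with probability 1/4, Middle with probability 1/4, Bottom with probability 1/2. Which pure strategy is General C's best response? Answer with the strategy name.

b1

If General C plays b1, General R's expected payoff is (1/4)·10 + (1/4)·2 + (1/2)·4 = 5.
If General C plays b2, General R's expected payoff is (1/4)·0 + (1/4)·6 + (1/2)·9 = 6.
General C minimizes General R's payoff; the smallest is 5, so the best response is b1.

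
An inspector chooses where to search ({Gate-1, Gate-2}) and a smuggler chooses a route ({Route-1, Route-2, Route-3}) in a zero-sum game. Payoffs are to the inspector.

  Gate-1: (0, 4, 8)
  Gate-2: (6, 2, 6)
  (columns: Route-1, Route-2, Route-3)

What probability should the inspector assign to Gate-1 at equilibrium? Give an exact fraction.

1/2

Row minima: Gate-1 → 0, Gate-2 → 2; maximin = 2.
Column maxima: Route-1 → 6, Route-2 → 4, Route-3 → 8; minimax = 4.
2 ≠ 4, so there is no saddle point; optimal play is mixed.
Route-3 is strictly dominated by Route-2 (it gives the inspector strictly more in every row), so the smuggler never plays it.
On the remaining 2×2 (Gate-1, Gate-2 vs Route-1, Route-2):
Let the inspector play Gate-1 with probability p. Expected payoff against Route-1: 0p + 6(1−p) = −6p + 6; against Route-2: 4p + 2(1−p) = 2p + 2.
Setting these equal: −6p + 6 = 2p + 2 ⇒ −8p = -4 ⇒ p = 1/2, and the value is (-6)·(1/2) + 6 = 3.
For the smuggler: with q = P(Route-1), equating Gate-1's and Gate-2's payoffs gives −4q + 4 = 4q + 2 ⇒ q = 1/4.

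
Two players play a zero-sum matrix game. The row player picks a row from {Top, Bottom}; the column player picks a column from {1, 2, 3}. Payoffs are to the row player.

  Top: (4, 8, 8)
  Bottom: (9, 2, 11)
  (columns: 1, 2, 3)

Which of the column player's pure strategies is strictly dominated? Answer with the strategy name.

1 holds the row player's payoff strictly below 3 in every row: 4 < 8, 9 < 11.
So 3 is strictly dominated for the column player.

3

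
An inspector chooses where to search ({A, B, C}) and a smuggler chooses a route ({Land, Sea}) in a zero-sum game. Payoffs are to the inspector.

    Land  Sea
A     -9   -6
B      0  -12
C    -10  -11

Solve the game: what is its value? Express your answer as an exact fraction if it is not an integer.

-36/5

Row minima: A → -9, B → -12, C → -11; maximin = -9.
Column maxima: Land → 0, Sea → -6; minimax = -6.
-9 ≠ -6, so there is no saddle point; optimal play is mixed.
C is strictly dominated by A, so the inspector never plays it.
On the remaining 2×2 (A, B vs Land, Sea):
Let the inspector play A with probability p. Expected payoff against Land: (-9)p + 0(1−p) = −9p; against Sea: (-6)p + (-12)(1−p) = 6p − 12.
Setting these equal: −9p = 6p − 12 ⇒ −15p = -12 ⇒ p = 4/5, and the value is (-9)·(4/5) = -36/5.
For the smuggler: with q = P(Land), equating A's and B's payoffs gives −3q − 6 = 12q − 12 ⇒ q = 2/5.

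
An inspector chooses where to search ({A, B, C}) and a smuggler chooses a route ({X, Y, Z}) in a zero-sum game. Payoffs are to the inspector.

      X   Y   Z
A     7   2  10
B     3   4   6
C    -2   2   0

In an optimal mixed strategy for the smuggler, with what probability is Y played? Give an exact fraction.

2/3

Row minima: A → 2, B → 3, C → -2; maximin = 3.
Column maxima: X → 7, Y → 4, Z → 10; minimax = 4.
3 ≠ 4, so there is no saddle point; optimal play is mixed.
C is strictly dominated by B, so the inspector never plays it.
Z is strictly dominated by X (it gives the inspector strictly more in every row), so the smuggler never plays it.
On the remaining 2×2 (A, B vs X, Y):
Let the inspector play A with probability p. Expected payoff against X: 7p + 3(1−p) = 4p + 3; against Y: 2p + 4(1−p) = −2p + 4.
Setting these equal: 4p + 3 = −2p + 4 ⇒ 6p = 1 ⇒ p = 1/6, and the value is (4)·(1/6) + 3 = 11/3.
For the smuggler: with q = P(X), equating A's and B's payoffs gives 5q + 2 = −q + 4 ⇒ q = 1/3.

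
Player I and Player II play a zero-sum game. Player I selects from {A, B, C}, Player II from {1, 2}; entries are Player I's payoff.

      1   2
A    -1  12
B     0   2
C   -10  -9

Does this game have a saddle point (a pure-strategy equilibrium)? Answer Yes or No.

Row minima: A → -1, B → 0, C → -10; maximin = 0.
Column maxima: 1 → 0, 2 → 12; minimax = 0.
maximin = minimax = 0, so a saddle point exists.

Yes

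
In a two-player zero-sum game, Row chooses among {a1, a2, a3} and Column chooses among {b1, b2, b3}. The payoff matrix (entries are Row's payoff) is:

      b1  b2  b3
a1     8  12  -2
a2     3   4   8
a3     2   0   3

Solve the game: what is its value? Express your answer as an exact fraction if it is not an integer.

Row minima: a1 → -2, a2 → 3, a3 → 0; maximin = 3.
Column maxima: b1 → 8, b2 → 12, b3 → 8; minimax = 8.
3 ≠ 8, so there is no saddle point; optimal play is mixed.
a3 is strictly dominated by a2, so Row never plays it.
With a3 eliminated, b2 is strictly dominated by b1 (it gives Row strictly more in every remaining row), so Column never plays it.
On the remaining 2×2 (a1, a2 vs b1, b3):
Let Row play a1 with probability p. Expected payoff against b1: 8p + 3(1−p) = 5p + 3; against b3: (-2)p + 8(1−p) = −10p + 8.
Setting these equal: 5p + 3 = −10p + 8 ⇒ 15p = 5 ⇒ p = 1/3, and the value is (5)·(1/3) + 3 = 14/3.
For Column: with q = P(b1), equating a1's and a2's payoffs gives 10q − 2 = −5q + 8 ⇒ q = 2/3.

14/3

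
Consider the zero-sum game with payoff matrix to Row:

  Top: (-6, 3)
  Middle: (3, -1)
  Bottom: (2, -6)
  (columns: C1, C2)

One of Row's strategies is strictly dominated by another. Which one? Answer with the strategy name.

Middle gives a strictly higher payoff than Bottom against every column: 3 > 2, -1 > -6.
So Bottom is strictly dominated and Row never plays it.

Bottom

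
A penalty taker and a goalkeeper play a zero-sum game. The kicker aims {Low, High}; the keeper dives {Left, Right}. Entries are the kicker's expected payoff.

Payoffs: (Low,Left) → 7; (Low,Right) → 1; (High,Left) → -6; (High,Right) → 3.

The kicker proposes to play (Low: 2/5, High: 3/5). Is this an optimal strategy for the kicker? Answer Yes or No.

Against Left this mix gives (2/5)·7 + (3/5)·(-6) = -4/5.
Against Right this mix gives (2/5)·1 + (3/5)·3 = 11/5.
The keeper will play Left, holding the kicker to -4/5. Shifting weight toward the row that does better against Left would raise this floor (the equalizing mix achieves 9/5 against both Left and Right), so the proposed strategy is not optimal.

No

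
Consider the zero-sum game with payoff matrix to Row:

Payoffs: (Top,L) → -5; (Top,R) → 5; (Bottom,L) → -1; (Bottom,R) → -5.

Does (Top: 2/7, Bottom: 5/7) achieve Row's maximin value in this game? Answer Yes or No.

Against L this mix gives (2/7)·(-5) + (5/7)·(-1) = -15/7.
Against R this mix gives (2/7)·5 + (5/7)·(-5) = -15/7.
All of Column's active replies (L, R) yield -15/7, and no column does worse for Row. The mix makes Column indifferent and guarantees -15/7, so it is optimal.

Yes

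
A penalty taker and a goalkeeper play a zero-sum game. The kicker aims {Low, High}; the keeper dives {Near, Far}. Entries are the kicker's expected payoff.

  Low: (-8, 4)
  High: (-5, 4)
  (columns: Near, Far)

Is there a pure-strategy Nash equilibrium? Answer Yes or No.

Yes

Row minima: Low → -8, High → -5; maximin = -5.
Column maxima: Near → -5, Far → 4; minimax = -5.
maximin = minimax = -5, so a saddle point exists.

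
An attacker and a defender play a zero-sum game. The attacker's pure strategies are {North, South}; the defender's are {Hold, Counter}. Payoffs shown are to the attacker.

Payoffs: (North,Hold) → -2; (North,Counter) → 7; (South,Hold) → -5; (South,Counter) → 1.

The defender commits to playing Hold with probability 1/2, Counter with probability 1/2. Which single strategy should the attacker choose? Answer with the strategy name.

Expected payoff of North: (1/2)·(-2) + (1/2)·7 = 5/2.
Expected payoff of South: (1/2)·(-5) + (1/2)·1 = -2.
The largest is 5/2, so the attacker's best response is North.

North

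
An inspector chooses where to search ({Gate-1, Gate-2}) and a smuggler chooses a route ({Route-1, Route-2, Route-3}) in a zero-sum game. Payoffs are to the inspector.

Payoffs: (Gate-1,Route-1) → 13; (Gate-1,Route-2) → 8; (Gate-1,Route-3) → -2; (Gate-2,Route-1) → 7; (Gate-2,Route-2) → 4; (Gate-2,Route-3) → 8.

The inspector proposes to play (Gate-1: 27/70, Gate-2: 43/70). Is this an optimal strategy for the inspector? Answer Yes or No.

Against Route-1 this mix gives (27/70)·13 + (43/70)·7 = 326/35.
Against Route-2 this mix gives (27/70)·8 + (43/70)·4 = 194/35.
Against Route-3 this mix gives (27/70)·(-2) + (43/70)·8 = 29/7.
The smuggler will play Route-3, holding the inspector to 29/7. Shifting weight toward the row that does better against Route-3 would raise this floor (the equalizing mix achieves 36/7 against both Route-3 and Route-2), so the proposed strategy is not optimal.

No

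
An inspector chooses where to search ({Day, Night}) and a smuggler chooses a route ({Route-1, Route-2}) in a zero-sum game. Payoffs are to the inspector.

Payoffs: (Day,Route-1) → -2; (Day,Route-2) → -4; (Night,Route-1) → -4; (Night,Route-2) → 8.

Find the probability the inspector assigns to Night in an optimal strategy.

1/7

Row minima: Day → -4, Night → -4; maximin = -4.
Column maxima: Route-1 → -2, Route-2 → 8; minimax = -2.
-4 ≠ -2, so there is no saddle point; optimal play is mixed.
Let the inspector play Day with probability p. Expected payoff against Route-1: (-2)p + (-4)(1−p) = 2p − 4; against Route-2: (-4)p + 8(1−p) = −12p + 8.
Setting these equal: 2p − 4 = −12p + 8 ⇒ 14p = 12 ⇒ p = 6/7, and the value is (2)·(6/7) − 4 = -16/7.
For the smuggler: with q = P(Route-1), equating Day's and Night's payoffs gives 2q − 4 = −12q + 8 ⇒ q = 6/7.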